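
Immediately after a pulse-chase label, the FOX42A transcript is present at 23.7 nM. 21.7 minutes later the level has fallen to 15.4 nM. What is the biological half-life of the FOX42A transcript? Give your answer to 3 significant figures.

A/A₀ = 15.4/23.7 ≈ 0.64979.
n = log₂(1.539) ≈ 0.62196 half-lives elapsed in 21.7 minutes.
t½ = 21.7/0.62196 ≈ 34.89 minutes.

34.9 minutes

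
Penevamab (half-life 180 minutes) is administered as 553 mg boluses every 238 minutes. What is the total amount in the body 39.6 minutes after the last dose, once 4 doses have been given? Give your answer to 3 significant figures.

771 mg

The 4 doses were given 753.6, 515.6, 277.6, 39.6 minutes ago.
Total = 553·(1/2)^(753.6/180) + 553·(1/2)^(515.6/180) + 553·(1/2)^(277.6/180) + 553·(1/2)^(39.6/180)
      = 30.368 + 75.935 + 189.88 + 474.79 ≈ 770.97 mg.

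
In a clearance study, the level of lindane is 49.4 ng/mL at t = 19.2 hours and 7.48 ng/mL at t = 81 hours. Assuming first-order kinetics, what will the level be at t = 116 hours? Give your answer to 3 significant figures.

2.57 ng/mL

Over Δt = 81 − 19.2 = 61.8 hours, the level fell by a factor of 49.4/7.48 ≈ 6.6043.
n = log₂(6.6043) ≈ 2.7234 half-lives, so t½ = 61.8/2.7234 ≈ 22.692 hours.
From t = 81 to t = 116: 7.48 × (1/2)^((116−81)/22.692) ≈ 2.568 ng/mL.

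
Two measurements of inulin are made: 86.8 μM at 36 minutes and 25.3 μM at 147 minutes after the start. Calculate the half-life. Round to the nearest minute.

Over Δt = 147 − 36 = 111 minutes, the level fell by a factor of 86.8/25.3 ≈ 3.4308.
n = log₂(3.4308) ≈ 1.7786 half-lives, so t½ = 111/1.7786 ≈ 62.41 minutes.

62 minutes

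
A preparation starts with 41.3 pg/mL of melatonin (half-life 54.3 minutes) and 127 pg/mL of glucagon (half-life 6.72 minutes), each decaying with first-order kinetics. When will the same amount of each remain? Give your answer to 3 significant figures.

12.4 minutes

Set 41.3·(1/2)^(t/54.3) = 127·(1/2)^(t/6.72).
Taking log₂: log₂(41.3/127) = t·(1/54.3 − 1/6.72).
log₂(0.3252) = -1.6206; 1/54.3 − 1/6.72 = -0.13039.
t = -1.6206 / -0.13039 ≈ 12.429 minutes.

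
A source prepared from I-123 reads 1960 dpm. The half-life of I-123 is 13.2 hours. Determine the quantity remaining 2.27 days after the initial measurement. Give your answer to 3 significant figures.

112 dpm

Convert the elapsed time: 2.27 days = 54.48 hours.
Number of half-lives: n = 54.48/13.2 ≈ 4.1273.
Remaining = 1960 × (1/2)^4.1273 = 1960 × 0.057223 ≈ 112.16 dpm.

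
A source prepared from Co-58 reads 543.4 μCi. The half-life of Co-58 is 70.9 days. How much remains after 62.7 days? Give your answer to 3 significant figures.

294 μCi

Number of half-lives: n = 62.7/70.9 ≈ 0.88434.
Remaining = 543.4 × (1/2)^0.88434 = 543.4 × 0.54173 ≈ 294.38 μCi.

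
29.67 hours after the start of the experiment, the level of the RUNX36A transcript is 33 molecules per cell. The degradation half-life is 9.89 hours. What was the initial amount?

Number of half-lives elapsed: n = 29.67/9.89 ≈ 3.
A₀ = A × 2^n = 33 × 2^3 = 33 × 8 ≈ 264 molecules per cell.

264 molecules per cell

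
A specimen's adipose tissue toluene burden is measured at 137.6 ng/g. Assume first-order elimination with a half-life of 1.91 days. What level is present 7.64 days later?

8.6 ng/g

Elapsed time is 4 half-lives (7.64/1.91).
Each half-life halves the amount: 137.6 × (1/2)^4 = 137.6/16 = 8.6 ng/g.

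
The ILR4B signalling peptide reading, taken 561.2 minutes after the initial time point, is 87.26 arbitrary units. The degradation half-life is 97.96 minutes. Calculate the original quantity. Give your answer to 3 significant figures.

4630 arbitrary units

Number of half-lives elapsed: n = 561.2/97.96 ≈ 5.7289.
A₀ = A × 2^n = 87.26 × 2^5.7289 = 87.26 × 53.035 ≈ 4627.8 arbitrary units.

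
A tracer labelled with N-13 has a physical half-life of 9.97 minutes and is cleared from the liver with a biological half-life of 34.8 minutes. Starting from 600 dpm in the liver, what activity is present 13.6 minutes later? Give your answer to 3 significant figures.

178 dpm

1/t_eff = 1/t_phys + 1/t_biol = 1/9.97 + 1/34.8 = 0.12904 per minute.
t_eff = 9.97 × 34.8 / (9.97 + 34.8) ≈ 7.7497 minutes.
Remaining = 600 × (1/2)^(13.6/7.7497) = 600 × (1/2)^1.7549 ≈ 177.78 dpm.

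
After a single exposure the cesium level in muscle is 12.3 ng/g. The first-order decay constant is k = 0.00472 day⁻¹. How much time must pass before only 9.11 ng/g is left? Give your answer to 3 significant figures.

63.6 days

t½ = ln 2 / k = 0.69315 / 0.00472 ≈ 146.85 days.
Fraction remaining = 9.11/12.3 ≈ 0.74065.
n = log₂(12.3/9.11) = ln(1.3502)/ln 2 ≈ 0.43314 half-lives.
t = n × t½ = 0.43314 × 146.85 ≈ 63.607 days.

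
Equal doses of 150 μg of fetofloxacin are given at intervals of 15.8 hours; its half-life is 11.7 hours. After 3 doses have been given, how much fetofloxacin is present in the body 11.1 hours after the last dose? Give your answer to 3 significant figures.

The 3 doses were given 42.7, 26.9, 11.1 hours ago.
Total = 150·(1/2)^(42.7/11.7) + 150·(1/2)^(26.9/11.7) + 150·(1/2)^(11.1/11.7)
      = 11.953 + 30.478 + 77.714 ≈ 120.14 μg.

120 μg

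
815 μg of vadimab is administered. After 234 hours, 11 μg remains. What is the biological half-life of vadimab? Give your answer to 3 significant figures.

37.7 hours

A/A₀ = 11/815 ≈ 0.013497.
n = log₂(74.091) ≈ 6.2112 half-lives elapsed in 234 hours.
t½ = 234/6.2112 ≈ 37.674 hours.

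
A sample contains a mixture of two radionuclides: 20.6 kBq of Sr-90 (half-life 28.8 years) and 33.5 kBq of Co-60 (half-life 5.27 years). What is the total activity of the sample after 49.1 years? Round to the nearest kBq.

6 kBq

Sr-90: 20.6 × (1/2)^(49.1/28.8) = 20.6 × (1/2)^1.7049 ≈ 6.3191 kBq.
Co-60: 33.5 × (1/2)^(49.1/5.27) = 33.5 × (1/2)^9.3169 ≈ 0.052527 kBq.
Total = 6.3191 + 0.052527 ≈ 6.3716 kBq.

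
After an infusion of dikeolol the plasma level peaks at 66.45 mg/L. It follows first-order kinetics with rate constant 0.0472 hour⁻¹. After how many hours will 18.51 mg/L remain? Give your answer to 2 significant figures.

27 hours

t½ = ln 2 / k = 0.69315 / 0.0472 ≈ 14.685 hours.
Fraction remaining = 18.51/66.45 ≈ 0.27856.
n = log₂(66.45/18.51) = ln(3.59)/ln 2 ≈ 1.844 half-lives.
t = n × t½ = 1.844 × 14.685 ≈ 27.079 hours.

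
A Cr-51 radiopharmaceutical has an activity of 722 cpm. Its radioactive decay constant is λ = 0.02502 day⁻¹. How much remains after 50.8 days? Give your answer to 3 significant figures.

203 cpm

t½ = ln 2 / λ = 0.69315 / 0.02502 ≈ 27.704 days.
Number of half-lives: n = 50.8/27.704 ≈ 1.8337.
Remaining = 722 × (1/2)^1.8337 = 722 × 0.28055 ≈ 202.55 cpm.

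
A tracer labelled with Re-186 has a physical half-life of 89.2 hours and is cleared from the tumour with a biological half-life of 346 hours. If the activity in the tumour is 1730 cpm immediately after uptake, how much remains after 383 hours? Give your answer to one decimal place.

1/t_eff = 1/t_phys + 1/t_biol = 1/89.2 + 1/346 = 0.014101 per hour.
t_eff = 89.2 × 346 / (89.2 + 346) ≈ 70.917 hours.
Remaining = 1730 × (1/2)^(383/70.917) = 1730 × (1/2)^5.4007 ≈ 40.953 cpm.

41.0 cpm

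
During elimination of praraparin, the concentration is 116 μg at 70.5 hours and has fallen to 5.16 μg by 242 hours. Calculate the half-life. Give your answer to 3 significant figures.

Over Δt = 242 − 70.5 = 171.5 hours, the level fell by a factor of 116/5.16 ≈ 22.481.
n = log₂(22.481) ≈ 4.4906 half-lives, so t½ = 171.5/4.4906 ≈ 38.191 hours.

38.2 hours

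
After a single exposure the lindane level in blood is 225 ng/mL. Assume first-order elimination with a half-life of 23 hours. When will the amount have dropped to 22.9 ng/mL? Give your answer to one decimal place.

Fraction remaining = 22.9/225 ≈ 0.10178.
n = log₂(225/22.9) = ln(9.8253)/ln 2 ≈ 3.2965 half-lives.
t = n × t½ = 3.2965 × 23 ≈ 75.82 hours.

75.8 hours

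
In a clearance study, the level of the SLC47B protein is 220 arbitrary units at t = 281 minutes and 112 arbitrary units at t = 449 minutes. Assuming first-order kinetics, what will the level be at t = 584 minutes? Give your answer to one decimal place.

Over Δt = 449 − 281 = 168 minutes, the level fell by a factor of 220/112 ≈ 1.9643.
n = log₂(1.9643) ≈ 0.974 half-lives, so t½ = 168/0.974 ≈ 172.48 minutes.
From t = 449 to t = 584: 112 × (1/2)^((584−449)/172.48) ≈ 65.104 arbitrary units.

65.1 arbitrary units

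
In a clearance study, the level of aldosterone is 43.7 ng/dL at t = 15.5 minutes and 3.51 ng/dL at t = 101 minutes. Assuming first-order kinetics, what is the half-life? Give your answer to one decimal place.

23.5 minutes

Over Δt = 101 − 15.5 = 85.5 minutes, the level fell by a factor of 43.7/3.51 ≈ 12.45.
n = log₂(12.45) ≈ 3.6381 half-lives, so t½ = 85.5/3.6381 ≈ 23.501 minutes.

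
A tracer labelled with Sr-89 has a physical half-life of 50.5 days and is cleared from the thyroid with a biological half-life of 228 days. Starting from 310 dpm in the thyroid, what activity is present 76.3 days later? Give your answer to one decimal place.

1/t_eff = 1/t_phys + 1/t_biol = 1/50.5 + 1/228 = 0.024188 per day.
t_eff = 50.5 × 228 / (50.5 + 228) ≈ 41.343 days.
Remaining = 310 × (1/2)^(76.3/41.343) = 310 × (1/2)^1.8455 ≈ 86.258 dpm.

86.3 dpm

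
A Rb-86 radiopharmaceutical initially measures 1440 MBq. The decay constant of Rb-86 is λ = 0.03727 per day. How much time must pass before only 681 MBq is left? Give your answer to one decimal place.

20.1 days

t½ = ln 2 / λ = 0.69315 / 0.03727 ≈ 18.598 days.
Fraction remaining = 681/1440 ≈ 0.47292.
n = log₂(1440/681) = ln(2.1145)/ln 2 ≈ 1.0803 half-lives.
t = n × t½ = 1.0803 × 18.598 ≈ 20.092 days.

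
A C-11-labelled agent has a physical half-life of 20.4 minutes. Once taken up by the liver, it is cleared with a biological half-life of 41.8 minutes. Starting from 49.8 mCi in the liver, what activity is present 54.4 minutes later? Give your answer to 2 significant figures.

3.2 mCi

1/t_eff = 1/t_phys + 1/t_biol = 1/20.4 + 1/41.8 = 0.072943 per minute.
t_eff = 20.4 × 41.8 / (20.4 + 41.8) ≈ 13.709 minutes.
Remaining = 49.8 × (1/2)^(54.4/13.709) = 49.8 × (1/2)^3.9681 ≈ 3.1821 mCi.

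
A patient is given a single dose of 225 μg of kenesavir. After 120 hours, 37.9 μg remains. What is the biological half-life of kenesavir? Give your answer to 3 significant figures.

46.7 hours

A/A₀ = 37.9/225 ≈ 0.16844.
n = log₂(5.9367) ≈ 2.5697 half-lives elapsed in 120 hours.
t½ = 120/2.5697 ≈ 46.699 hours.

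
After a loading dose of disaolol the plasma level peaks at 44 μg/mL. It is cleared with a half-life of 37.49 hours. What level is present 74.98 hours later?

Elapsed time is 2 half-lives (74.98/37.49).
Each half-life halves the amount: 44 × (1/2)^2 = 44/4 = 11 μg/mL.

11 μg/mL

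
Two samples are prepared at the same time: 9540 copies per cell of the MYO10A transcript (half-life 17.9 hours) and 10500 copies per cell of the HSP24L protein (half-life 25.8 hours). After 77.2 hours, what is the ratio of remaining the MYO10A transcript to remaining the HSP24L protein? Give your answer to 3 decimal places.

MYO10A transcript: 9540 × (1/2)^(77.2/17.9) = 9540 × (1/2)^4.3128 ≈ 480.01 copies per cell.
HSP24L protein: 10500 × (1/2)^(77.2/25.8) = 10500 × (1/2)^2.9922 ≈ 1319.6 copies per cell.
Ratio ≈ 480.01 / 1319.6 ≈ 0.36376.

0.364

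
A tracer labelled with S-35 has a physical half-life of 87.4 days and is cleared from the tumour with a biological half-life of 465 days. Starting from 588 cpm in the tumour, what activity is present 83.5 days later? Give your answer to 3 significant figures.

268 cpm

1/t_eff = 1/t_phys + 1/t_biol = 1/87.4 + 1/465 = 0.013592 per day.
t_eff = 87.4 × 465 / (87.4 + 465) ≈ 73.572 days.
Remaining = 588 × (1/2)^(83.5/73.572) = 588 × (1/2)^1.1349 ≈ 267.75 cpm.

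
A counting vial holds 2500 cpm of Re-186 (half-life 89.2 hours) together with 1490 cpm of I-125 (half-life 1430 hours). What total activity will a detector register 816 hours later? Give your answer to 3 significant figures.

Re-186: 2500 × (1/2)^(816/89.2) = 2500 × (1/2)^9.148 ≈ 4.4068 cpm.
I-125: 1490 × (1/2)^(816/1430) = 1490 × (1/2)^0.57063 ≈ 1003.3 cpm.
Total = 4.4068 + 1003.3 ≈ 1007.7 cpm.

1010 cpm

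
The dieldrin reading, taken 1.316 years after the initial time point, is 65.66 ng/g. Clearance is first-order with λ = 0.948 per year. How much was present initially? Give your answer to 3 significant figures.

229 ng/g

t½ = ln 2 / λ = 0.69315 / 0.948 ≈ 0.73117 years.
Number of half-lives elapsed: n = 1.316/0.73117 ≈ 1.7999.
A₀ = A × 2^n = 65.66 × 2^1.7999 = 65.66 × 3.4819 ≈ 228.62 ng/g.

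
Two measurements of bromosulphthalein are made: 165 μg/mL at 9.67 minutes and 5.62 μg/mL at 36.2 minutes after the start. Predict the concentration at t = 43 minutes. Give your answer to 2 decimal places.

Over Δt = 36.2 − 9.67 = 26.53 minutes, the level fell by a factor of 165/5.62 ≈ 29.359.
n = log₂(29.359) ≈ 4.8758 half-lives, so t½ = 26.53/4.8758 ≈ 5.4412 minutes.
From t = 36.2 to t = 43: 5.62 × (1/2)^((43−36.2)/5.4412) ≈ 2.3634 μg/mL.

2.36 μg/mL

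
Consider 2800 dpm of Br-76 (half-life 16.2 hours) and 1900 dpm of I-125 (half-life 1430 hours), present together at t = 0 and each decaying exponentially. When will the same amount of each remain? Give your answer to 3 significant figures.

Set 2800·(1/2)^(t/16.2) = 1900·(1/2)^(t/1430).
Taking log₂: log₂(2800/1900) = t·(1/16.2 − 1/1430).
log₂(1.4737) = 0.55943; 1/16.2 − 1/1430 = 0.061029.
t = 0.55943 / 0.061029 ≈ 9.1666 hours.

9.17 hours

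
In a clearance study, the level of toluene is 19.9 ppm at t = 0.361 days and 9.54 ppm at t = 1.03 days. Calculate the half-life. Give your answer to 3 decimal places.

0.631 days

Over Δt = 1.03 − 0.361 = 0.669 days, the level fell by a factor of 19.9/9.54 ≈ 2.086.
n = log₂(2.086) ≈ 1.0607 half-lives, so t½ = 0.669/1.0607 ≈ 0.63071 days.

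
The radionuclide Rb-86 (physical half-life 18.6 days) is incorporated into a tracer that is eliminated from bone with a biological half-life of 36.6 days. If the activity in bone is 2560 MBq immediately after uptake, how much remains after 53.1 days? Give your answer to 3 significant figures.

1/t_eff = 1/t_phys + 1/t_biol = 1/18.6 + 1/36.6 = 0.081086 per day.
t_eff = 18.6 × 36.6 / (18.6 + 36.6) ≈ 12.333 days.
Remaining = 2560 × (1/2)^(53.1/12.333) = 2560 × (1/2)^4.3057 ≈ 129.45 MBq.

129 MBq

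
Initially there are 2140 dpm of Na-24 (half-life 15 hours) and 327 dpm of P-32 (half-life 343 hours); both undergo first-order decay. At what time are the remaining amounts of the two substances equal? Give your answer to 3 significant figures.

Set 2140·(1/2)^(t/15) = 327·(1/2)^(t/343).
Taking log₂: log₂(2140/327) = t·(1/15 − 1/343).
log₂(6.5443) = 2.7102; 1/15 − 1/343 = 0.063751.
t = 2.7102 / 0.063751 ≈ 42.513 hours.

42.5 hours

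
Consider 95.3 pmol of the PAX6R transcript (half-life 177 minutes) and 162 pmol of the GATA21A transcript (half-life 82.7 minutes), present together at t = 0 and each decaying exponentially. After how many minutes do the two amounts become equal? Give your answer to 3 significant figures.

Set 95.3·(1/2)^(t/177) = 162·(1/2)^(t/82.7).
Taking log₂: log₂(95.3/162) = t·(1/177 − 1/82.7).
log₂(0.58827) = -0.76545; 1/177 − 1/82.7 = -0.0064422.
t = -0.76545 / -0.0064422 ≈ 118.82 minutes.

119 minutes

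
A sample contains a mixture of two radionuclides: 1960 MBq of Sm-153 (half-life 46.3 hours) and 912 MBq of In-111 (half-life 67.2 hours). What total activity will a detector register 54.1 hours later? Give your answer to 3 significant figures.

1390 MBq

Sm-153: 1960 × (1/2)^(54.1/46.3) = 1960 × (1/2)^1.1685 ≈ 871.99 MBq.
In-111: 912 × (1/2)^(54.1/67.2) = 912 × (1/2)^0.80506 ≈ 521.97 MBq.
Total = 871.99 + 521.97 ≈ 1394 MBq.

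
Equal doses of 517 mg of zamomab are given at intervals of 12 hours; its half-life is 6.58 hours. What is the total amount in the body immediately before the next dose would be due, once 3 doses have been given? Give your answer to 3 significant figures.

The 3 doses were given 36, 24, 12 hours ago.
Total = 517·(1/2)^(36/6.58) + 517·(1/2)^(24/6.58) + 517·(1/2)^(12/6.58)
      = 11.655 + 41.258 + 146.05 ≈ 198.96 mg.

199 mg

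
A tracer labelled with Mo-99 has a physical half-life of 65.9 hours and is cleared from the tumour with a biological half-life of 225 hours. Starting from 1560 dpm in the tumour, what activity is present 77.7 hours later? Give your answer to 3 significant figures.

1/t_eff = 1/t_phys + 1/t_biol = 1/65.9 + 1/225 = 0.019619 per hour.
t_eff = 65.9 × 225 / (65.9 + 225) ≈ 50.971 hours.
Remaining = 1560 × (1/2)^(77.7/50.971) = 1560 × (1/2)^1.5244 ≈ 542.3 dpm.

542 dpm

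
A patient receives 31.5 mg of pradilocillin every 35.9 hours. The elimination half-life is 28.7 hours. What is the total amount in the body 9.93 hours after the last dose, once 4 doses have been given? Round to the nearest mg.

The 4 doses were given 117.63, 81.73, 45.83, 9.93 hours ago.
Total = 31.5·(1/2)^(117.63/28.7) + 31.5·(1/2)^(81.73/28.7) + 31.5·(1/2)^(45.83/28.7) + 31.5·(1/2)^(9.93/28.7)
      = 1.8387 + 4.3758 + 10.414 + 24.783 ≈ 41.411 mg.

41 mg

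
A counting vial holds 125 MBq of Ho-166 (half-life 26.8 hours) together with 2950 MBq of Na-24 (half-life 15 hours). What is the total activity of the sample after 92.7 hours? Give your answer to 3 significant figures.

Ho-166: 125 × (1/2)^(92.7/26.8) = 125 × (1/2)^3.459 ≈ 11.367 MBq.
Na-24: 2950 × (1/2)^(92.7/15) = 2950 × (1/2)^6.18 ≈ 40.687 MBq.
Total = 11.367 + 40.687 ≈ 52.054 MBq.

52.1 MBq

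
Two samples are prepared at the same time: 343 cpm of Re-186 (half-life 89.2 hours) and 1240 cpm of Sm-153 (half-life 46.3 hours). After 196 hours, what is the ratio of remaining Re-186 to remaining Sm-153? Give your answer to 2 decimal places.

1.13

Re-186: 343 × (1/2)^(196/89.2) = 343 × (1/2)^2.1973 ≈ 74.789 cpm.
Sm-153: 1240 × (1/2)^(196/46.3) = 1240 × (1/2)^4.2333 ≈ 65.93 cpm.
Ratio ≈ 74.789 / 65.93 ≈ 1.1344.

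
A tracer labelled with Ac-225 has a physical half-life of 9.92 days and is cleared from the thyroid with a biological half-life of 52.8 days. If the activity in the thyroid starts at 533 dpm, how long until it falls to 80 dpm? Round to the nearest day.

23 days

1/t_eff = 1/t_phys + 1/t_biol = 1/9.92 + 1/52.8 = 0.11975 per day.
t_eff = 9.92 × 52.8 / (9.92 + 52.8) ≈ 8.351 days.
n = log₂(533/80) ≈ 2.7361; t = 2.7361 × 8.351 ≈ 22.849 days.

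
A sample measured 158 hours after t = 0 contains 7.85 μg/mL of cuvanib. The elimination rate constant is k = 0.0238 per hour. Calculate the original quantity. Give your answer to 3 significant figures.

337 μg/mL

t½ = ln 2 / k = 0.69315 / 0.0238 ≈ 29.124 hours.
Number of half-lives elapsed: n = 158/29.124 ≈ 5.4251.
A₀ = A × 2^n = 7.85 × 2^5.4251 = 7.85 × 42.966 ≈ 337.28 μg/mL.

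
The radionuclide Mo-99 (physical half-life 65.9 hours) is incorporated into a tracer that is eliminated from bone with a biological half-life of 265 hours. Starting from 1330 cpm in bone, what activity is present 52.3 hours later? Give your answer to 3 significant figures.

1/t_eff = 1/t_phys + 1/t_biol = 1/65.9 + 1/265 = 0.018948 per hour.
t_eff = 65.9 × 265 / (65.9 + 265) ≈ 52.776 hours.
Remaining = 1330 × (1/2)^(52.3/52.776) = 1330 × (1/2)^0.99099 ≈ 669.17 cpm.

669 cpm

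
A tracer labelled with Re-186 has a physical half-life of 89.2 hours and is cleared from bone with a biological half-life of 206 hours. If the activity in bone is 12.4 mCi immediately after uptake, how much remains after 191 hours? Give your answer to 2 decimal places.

1.48 mCi

1/t_eff = 1/t_phys + 1/t_biol = 1/89.2 + 1/206 = 0.016065 per hour.
t_eff = 89.2 × 206 / (89.2 + 206) ≈ 62.247 hours.
Remaining = 12.4 × (1/2)^(191/62.247) = 12.4 × (1/2)^3.0684 ≈ 1.4782 mCi.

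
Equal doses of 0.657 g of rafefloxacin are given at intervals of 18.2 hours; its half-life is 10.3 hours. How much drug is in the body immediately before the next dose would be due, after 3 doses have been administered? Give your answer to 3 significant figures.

The 3 doses were given 54.6, 36.4, 18.2 hours ago.
Total = 0.657·(1/2)^(54.6/10.3) + 0.657·(1/2)^(36.4/10.3) + 0.657·(1/2)^(18.2/10.3)
      = 0.016665 + 0.056719 + 0.19304 ≈ 0.26643 g.

0.266 g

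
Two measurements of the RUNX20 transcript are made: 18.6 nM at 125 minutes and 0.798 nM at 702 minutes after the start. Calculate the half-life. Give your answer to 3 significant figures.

127 minutes

Over Δt = 702 − 125 = 577 minutes, the level fell by a factor of 18.6/0.798 ≈ 23.308.
n = log₂(23.308) ≈ 4.5428 half-lives, so t½ = 577/4.5428 ≈ 127.02 minutes.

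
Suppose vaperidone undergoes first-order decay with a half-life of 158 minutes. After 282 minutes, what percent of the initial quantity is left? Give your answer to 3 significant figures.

n = 282/158 ≈ 1.7848 half-lives.
Fraction remaining = (1/2)^1.7848 ≈ 0.29021, i.e. 29.021%.

29.0%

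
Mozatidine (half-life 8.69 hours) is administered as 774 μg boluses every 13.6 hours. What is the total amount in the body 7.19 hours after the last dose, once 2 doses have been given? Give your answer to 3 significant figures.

584 μg

The 2 doses were given 20.79, 7.19 hours ago.
Total = 774·(1/2)^(20.79/8.69) + 774·(1/2)^(7.19/8.69)
      = 147.42 + 436.19 ≈ 583.61 μg.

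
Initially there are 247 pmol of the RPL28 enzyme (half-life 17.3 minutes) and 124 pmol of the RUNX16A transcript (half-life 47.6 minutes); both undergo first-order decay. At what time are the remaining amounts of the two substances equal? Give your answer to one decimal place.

27.0 minutes

Set 247·(1/2)^(t/17.3) = 124·(1/2)^(t/47.6).
Taking log₂: log₂(247/124) = t·(1/17.3 − 1/47.6).
log₂(1.9919) = 0.99417; 1/17.3 − 1/47.6 = 0.036795.
t = 0.99417 / 0.036795 ≈ 27.019 minutes.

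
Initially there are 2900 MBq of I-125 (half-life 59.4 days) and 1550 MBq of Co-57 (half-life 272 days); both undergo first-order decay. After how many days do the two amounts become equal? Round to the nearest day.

69 days

Set 2900·(1/2)^(t/59.4) = 1550·(1/2)^(t/272).
Taking log₂: log₂(2900/1550) = t·(1/59.4 − 1/272).
log₂(1.871) = 0.90378; 1/59.4 − 1/272 = 0.013159.
t = 0.90378 / 0.013159 ≈ 68.684 days.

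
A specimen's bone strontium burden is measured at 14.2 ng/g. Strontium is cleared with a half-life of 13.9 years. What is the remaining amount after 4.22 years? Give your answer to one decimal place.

Number of half-lives: n = 4.22/13.9 ≈ 0.3036.
Remaining = 14.2 × (1/2)^0.3036 = 14.2 × 0.81023 ≈ 11.505 ng/g.

11.5 ng/g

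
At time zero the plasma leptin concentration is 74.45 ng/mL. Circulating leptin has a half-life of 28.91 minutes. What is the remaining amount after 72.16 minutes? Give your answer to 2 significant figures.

Number of half-lives: n = 72.16/28.91 ≈ 2.496.
Remaining = 74.45 × (1/2)^2.496 = 74.45 × 0.17726 ≈ 13.197 ng/mL.

13 ng/mL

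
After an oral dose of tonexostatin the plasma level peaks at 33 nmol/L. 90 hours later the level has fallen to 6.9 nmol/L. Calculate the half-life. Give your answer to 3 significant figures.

39.9 hours

A/A₀ = 6.9/33 ≈ 0.20909.
n = log₂(4.7826) ≈ 2.2578 half-lives elapsed in 90 hours.
t½ = 90/2.2578 ≈ 39.862 hours.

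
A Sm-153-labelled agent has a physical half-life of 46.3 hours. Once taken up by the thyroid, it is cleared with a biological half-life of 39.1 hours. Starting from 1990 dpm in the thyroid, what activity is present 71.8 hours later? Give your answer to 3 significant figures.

190 dpm

1/t_eff = 1/t_phys + 1/t_biol = 1/46.3 + 1/39.1 = 0.047174 per hour.
t_eff = 46.3 × 39.1 / (46.3 + 39.1) ≈ 21.198 hours.
Remaining = 1990 × (1/2)^(71.8/21.198) = 1990 × (1/2)^3.3871 ≈ 190.21 dpm.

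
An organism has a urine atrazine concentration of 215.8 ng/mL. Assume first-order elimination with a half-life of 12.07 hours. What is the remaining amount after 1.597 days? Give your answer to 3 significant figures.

Convert the elapsed time: 1.597 days = 38.328 hours.
Number of half-lives: n = 38.328/12.07 ≈ 3.1755.
Remaining = 215.8 × (1/2)^3.1755 = 215.8 × 0.11068 ≈ 23.886 ng/mL.

23.9 ng/mL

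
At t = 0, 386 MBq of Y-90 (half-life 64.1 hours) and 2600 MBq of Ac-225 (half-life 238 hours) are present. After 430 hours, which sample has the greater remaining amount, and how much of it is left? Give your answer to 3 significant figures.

Y-90: 386 × (1/2)^6.7083 ≈ 3.6915 MBq.
Ac-225: 2600 × (1/2)^1.8067 ≈ 743.18 MBq.
Ac-225 has more remaining, at ≈ 743.18 MBq.

Ac-225, 743 MBq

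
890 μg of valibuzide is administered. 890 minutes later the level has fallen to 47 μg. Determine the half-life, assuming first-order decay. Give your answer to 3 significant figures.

210 minutes

A/A₀ = 47/890 ≈ 0.052809.
n = log₂(18.936) ≈ 4.2431 half-lives elapsed in 890 minutes.
t½ = 890/4.2431 ≈ 209.75 minutes.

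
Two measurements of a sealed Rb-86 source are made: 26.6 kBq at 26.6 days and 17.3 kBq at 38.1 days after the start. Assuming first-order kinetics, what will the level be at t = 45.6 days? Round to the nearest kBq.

Over Δt = 38.1 − 26.6 = 11.5 days, the level fell by a factor of 26.6/17.3 ≈ 1.5376.
n = log₂(1.5376) ≈ 0.62065 half-lives, so t½ = 11.5/0.62065 ≈ 18.529 days.
From t = 38.1 to t = 45.6: 17.3 × (1/2)^((45.6−38.1)/18.529) ≈ 13.068 kBq.

13 kBq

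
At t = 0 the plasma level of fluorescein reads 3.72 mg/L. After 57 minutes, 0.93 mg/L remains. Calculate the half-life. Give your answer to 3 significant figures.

A/A₀ = 0.93/3.72 ≈ 0.25.
n = log₂(4) ≈ 2 half-lives elapsed in 57 minutes.
t½ = 57/2 ≈ 28.5 minutes.

28.5 minutes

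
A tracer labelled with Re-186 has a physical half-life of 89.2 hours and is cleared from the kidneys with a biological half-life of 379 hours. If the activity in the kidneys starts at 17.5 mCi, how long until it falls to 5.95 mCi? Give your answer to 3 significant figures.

1/t_eff = 1/t_phys + 1/t_biol = 1/89.2 + 1/379 = 0.013849 per hour.
t_eff = 89.2 × 379 / (89.2 + 379) ≈ 72.206 hours.
n = log₂(17.5/5.95) ≈ 1.5564; t = 1.5564 × 72.206 ≈ 112.38 hours.

112 hours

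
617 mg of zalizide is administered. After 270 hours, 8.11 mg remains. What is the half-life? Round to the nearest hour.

43 hours

A/A₀ = 8.11/617 ≈ 0.013144.
n = log₂(76.079) ≈ 6.2494 half-lives elapsed in 270 hours.
t½ = 270/6.2494 ≈ 43.204 hours.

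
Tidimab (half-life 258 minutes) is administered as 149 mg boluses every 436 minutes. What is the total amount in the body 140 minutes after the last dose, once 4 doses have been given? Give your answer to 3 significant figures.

147 mg

The 4 doses were given 1448, 1012, 576, 140 minutes ago.
Total = 149·(1/2)^(1448/258) + 149·(1/2)^(1012/258) + 149·(1/2)^(576/258) + 149·(1/2)^(140/258)
      = 3.0457 + 9.8266 + 31.704 + 102.29 ≈ 146.87 mg.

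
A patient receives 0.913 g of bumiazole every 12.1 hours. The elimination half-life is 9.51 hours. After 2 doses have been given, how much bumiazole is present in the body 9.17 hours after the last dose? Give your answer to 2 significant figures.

The 2 doses were given 21.27, 9.17 hours ago.
Total = 0.913·(1/2)^(21.27/9.51) + 0.913·(1/2)^(9.17/9.51)
      = 0.19373 + 0.46795 ≈ 0.66168 g.

0.66 g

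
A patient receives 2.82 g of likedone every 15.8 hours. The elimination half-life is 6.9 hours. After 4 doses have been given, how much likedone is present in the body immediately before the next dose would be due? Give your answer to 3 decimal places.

0.724 g

The 4 doses were given 63.2, 47.4, 31.6, 15.8 hours ago.
Total = 2.82·(1/2)^(63.2/6.9) + 2.82·(1/2)^(47.4/6.9) + 2.82·(1/2)^(31.6/6.9) + 2.82·(1/2)^(15.8/6.9)
      = 0.0049316 + 0.024116 + 0.11793 + 0.57668 ≈ 0.72365 g.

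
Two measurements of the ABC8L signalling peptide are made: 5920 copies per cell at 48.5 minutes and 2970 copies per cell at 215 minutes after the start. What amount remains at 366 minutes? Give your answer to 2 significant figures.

1600 copies per cell

Over Δt = 215 − 48.5 = 166.5 minutes, the level fell by a factor of 5920/2970 ≈ 1.9933.
n = log₂(1.9933) ≈ 0.99513 half-lives, so t½ = 166.5/0.99513 ≈ 167.31 minutes.
From t = 215 to t = 366: 2970 × (1/2)^((366−215)/167.31) ≈ 1588.8 copies per cell.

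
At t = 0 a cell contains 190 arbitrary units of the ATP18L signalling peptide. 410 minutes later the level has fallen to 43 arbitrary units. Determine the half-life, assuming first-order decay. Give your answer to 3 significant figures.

A/A₀ = 43/190 ≈ 0.22632.
n = log₂(4.4186) ≈ 2.1436 half-lives elapsed in 410 minutes.
t½ = 410/2.1436 ≈ 191.27 minutes.

191 minutes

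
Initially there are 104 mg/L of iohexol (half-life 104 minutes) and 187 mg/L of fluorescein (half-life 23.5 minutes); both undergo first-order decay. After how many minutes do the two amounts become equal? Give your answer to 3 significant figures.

Set 104·(1/2)^(t/104) = 187·(1/2)^(t/23.5).
Taking log₂: log₂(104/187) = t·(1/104 − 1/23.5).
log₂(0.55615) = -0.84645; 1/104 − 1/23.5 = -0.032938.
t = -0.84645 / -0.032938 ≈ 25.699 minutes.

25.7 minutes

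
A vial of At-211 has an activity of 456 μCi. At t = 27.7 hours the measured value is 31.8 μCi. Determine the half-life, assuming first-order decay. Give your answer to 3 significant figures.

7.21 hours

A/A₀ = 31.8/456 ≈ 0.069737.
n = log₂(14.34) ≈ 3.8419 half-lives elapsed in 27.7 hours.
t½ = 27.7/3.8419 ≈ 7.2099 hours.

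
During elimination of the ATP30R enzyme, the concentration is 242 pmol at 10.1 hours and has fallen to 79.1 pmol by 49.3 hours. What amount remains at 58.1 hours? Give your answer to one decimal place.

Over Δt = 49.3 − 10.1 = 39.2 hours, the level fell by a factor of 242/79.1 ≈ 3.0594.
n = log₂(3.0594) ≈ 1.6133 half-lives, so t½ = 39.2/1.6133 ≈ 24.299 hours.
From t = 49.3 to t = 58.1: 79.1 × (1/2)^((58.1−49.3)/24.299) ≈ 61.54 pmol.

61.5 pmol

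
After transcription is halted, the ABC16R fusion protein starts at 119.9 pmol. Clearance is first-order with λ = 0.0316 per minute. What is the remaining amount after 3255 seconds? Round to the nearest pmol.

t½ = ln 2 / λ = 0.69315 / 0.0316 ≈ 21.935 minutes.
Convert the elapsed time: 3255 seconds = 54.25 minutes.
Number of half-lives: n = 54.25/21.935 ≈ 2.4732.
Remaining = 119.9 × (1/2)^2.4732 = 119.9 × 0.18009 ≈ 21.593 pmol.

22 pmol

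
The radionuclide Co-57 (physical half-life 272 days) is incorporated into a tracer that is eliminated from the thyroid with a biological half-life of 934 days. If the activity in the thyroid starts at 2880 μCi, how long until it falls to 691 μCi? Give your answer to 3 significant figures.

434 days

1/t_eff = 1/t_phys + 1/t_biol = 1/272 + 1/934 = 0.0047471 per day.
t_eff = 272 × 934 / (272 + 934) ≈ 210.65 days.
n = log₂(2880/691) ≈ 2.0593; t = 2.0593 × 210.65 ≈ 433.8 days.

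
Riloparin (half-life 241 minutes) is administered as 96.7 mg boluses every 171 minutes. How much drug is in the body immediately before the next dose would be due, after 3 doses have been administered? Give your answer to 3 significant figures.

The 3 doses were given 513, 342, 171 minutes ago.
Total = 96.7·(1/2)^(513/241) + 96.7·(1/2)^(342/241) + 96.7·(1/2)^(171/241)
      = 22.113 + 36.161 + 59.133 ≈ 117.41 mg.

117 mg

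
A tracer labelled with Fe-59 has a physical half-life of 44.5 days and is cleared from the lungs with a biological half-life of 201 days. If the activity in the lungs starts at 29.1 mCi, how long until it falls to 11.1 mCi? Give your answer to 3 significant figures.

1/t_eff = 1/t_phys + 1/t_biol = 1/44.5 + 1/201 = 0.027447 per day.
t_eff = 44.5 × 201 / (44.5 + 201) ≈ 36.434 days.
n = log₂(29.1/11.1) ≈ 1.3905; t = 1.3905 × 36.434 ≈ 50.66 days.

50.7 days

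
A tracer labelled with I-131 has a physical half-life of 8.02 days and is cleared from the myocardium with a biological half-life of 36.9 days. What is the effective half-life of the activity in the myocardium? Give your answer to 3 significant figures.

1/t_eff = 1/t_phys + 1/t_biol = 1/8.02 + 1/36.9 = 0.15179 per day.
t_eff = 8.02 × 36.9 / (8.02 + 36.9) ≈ 6.5881 days.

6.59 days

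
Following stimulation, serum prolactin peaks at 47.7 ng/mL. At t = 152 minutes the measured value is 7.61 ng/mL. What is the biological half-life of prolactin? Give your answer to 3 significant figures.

A/A₀ = 7.61/47.7 ≈ 0.15954.
n = log₂(6.2681) ≈ 2.648 half-lives elapsed in 152 minutes.
t½ = 152/2.648 ≈ 57.401 minutes.

57.4 minutes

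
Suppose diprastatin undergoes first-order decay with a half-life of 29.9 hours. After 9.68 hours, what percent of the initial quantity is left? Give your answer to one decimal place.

79.9%

n = 9.68/29.9 ≈ 0.32375 half-lives.
Fraction remaining = (1/2)^0.32375 ≈ 0.79899, i.e. 79.899%.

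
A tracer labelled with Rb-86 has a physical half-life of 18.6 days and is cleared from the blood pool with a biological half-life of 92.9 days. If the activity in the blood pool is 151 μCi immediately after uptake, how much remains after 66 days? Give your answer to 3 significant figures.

1/t_eff = 1/t_phys + 1/t_biol = 1/18.6 + 1/92.9 = 0.064528 per day.
t_eff = 18.6 × 92.9 / (18.6 + 92.9) ≈ 15.497 days.
Remaining = 151 × (1/2)^(66/15.497) = 151 × (1/2)^4.2588 ≈ 7.8875 μCi.

7.89 μCi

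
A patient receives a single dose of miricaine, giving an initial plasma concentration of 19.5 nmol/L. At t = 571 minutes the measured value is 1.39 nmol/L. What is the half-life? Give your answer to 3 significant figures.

150 minutes

A/A₀ = 1.39/19.5 ≈ 0.071282.
n = log₂(14.029) ≈ 3.8103 half-lives elapsed in 571 minutes.
t½ = 571/3.8103 ≈ 149.86 minutes.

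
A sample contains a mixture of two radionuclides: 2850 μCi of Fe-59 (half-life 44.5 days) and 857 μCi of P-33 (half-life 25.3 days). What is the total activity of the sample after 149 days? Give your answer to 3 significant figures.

294 μCi

Fe-59: 2850 × (1/2)^(149/44.5) = 2850 × (1/2)^3.3483 ≈ 279.83 μCi.
P-33: 857 × (1/2)^(149/25.3) = 857 × (1/2)^5.8893 ≈ 14.458 μCi.
Total = 279.83 + 14.458 ≈ 294.29 μCi.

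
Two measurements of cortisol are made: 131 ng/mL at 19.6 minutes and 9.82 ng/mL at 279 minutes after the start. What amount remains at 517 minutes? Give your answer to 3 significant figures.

Over Δt = 279 − 19.6 = 259.4 minutes, the level fell by a factor of 131/9.82 ≈ 13.34.
n = log₂(13.34) ≈ 3.7377 half-lives, so t½ = 259.4/3.7377 ≈ 69.401 minutes.
From t = 279 to t = 517: 9.82 × (1/2)^((517−279)/69.401) ≈ 0.91154 ng/mL.

0.912 ng/mL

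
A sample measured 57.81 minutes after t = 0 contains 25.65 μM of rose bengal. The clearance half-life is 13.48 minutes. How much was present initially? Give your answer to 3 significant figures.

501 μM

Number of half-lives elapsed: n = 57.81/13.48 ≈ 4.2886.
A₀ = A × 2^n = 25.65 × 2^4.2886 = 25.65 × 19.543 ≈ 501.28 μM.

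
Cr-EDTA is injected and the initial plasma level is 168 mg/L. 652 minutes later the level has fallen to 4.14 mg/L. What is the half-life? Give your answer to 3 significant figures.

122 minutes

A/A₀ = 4.14/168 ≈ 0.024643.
n = log₂(40.58) ≈ 5.3427 half-lives elapsed in 652 minutes.
t½ = 652/5.3427 ≈ 122.04 minutes.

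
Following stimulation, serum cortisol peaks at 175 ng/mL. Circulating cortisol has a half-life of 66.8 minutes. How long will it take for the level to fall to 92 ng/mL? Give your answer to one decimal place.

Fraction remaining = 92/175 ≈ 0.52571.
n = log₂(175/92) = ln(1.9022)/ln 2 ≈ 0.92765 half-lives.
t = n × t½ = 0.92765 × 66.8 ≈ 61.967 minutes.

62.0 minutes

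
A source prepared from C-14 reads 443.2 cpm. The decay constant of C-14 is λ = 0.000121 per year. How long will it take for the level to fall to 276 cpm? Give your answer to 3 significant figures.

3910 years

t½ = ln 2 / λ = 0.69315 / 0.000121 ≈ 5728.5 years.
Fraction remaining = 276/443.2 ≈ 0.62274.
n = log₂(443.2/276) = ln(1.6058)/ln 2 ≈ 0.68329 half-lives.
t = n × t½ = 0.68329 × 5728.5 ≈ 3914.2 years.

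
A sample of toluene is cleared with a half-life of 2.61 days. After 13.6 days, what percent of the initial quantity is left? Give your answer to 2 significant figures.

2.7%

n = 13.6/2.61 ≈ 5.2107 half-lives.
Fraction remaining = (1/2)^5.2107 ≈ 0.027003, i.e. 2.7003%.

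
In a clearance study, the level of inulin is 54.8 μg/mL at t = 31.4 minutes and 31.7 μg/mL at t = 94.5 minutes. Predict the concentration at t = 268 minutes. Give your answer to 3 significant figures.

Over Δt = 94.5 − 31.4 = 63.1 minutes, the level fell by a factor of 54.8/31.7 ≈ 1.7287.
n = log₂(1.7287) ≈ 0.78969 half-lives, so t½ = 63.1/0.78969 ≈ 79.904 minutes.
From t = 94.5 to t = 268: 31.7 × (1/2)^((268−94.5)/79.904) ≈ 7.0375 μg/mL.

7.04 μg/mL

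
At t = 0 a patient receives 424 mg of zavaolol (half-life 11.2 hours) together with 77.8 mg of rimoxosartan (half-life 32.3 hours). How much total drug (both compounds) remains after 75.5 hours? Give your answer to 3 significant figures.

zavaolol: 424 × (1/2)^(75.5/11.2) = 424 × (1/2)^6.7411 ≈ 3.9637 mg.
rimoxosartan: 77.8 × (1/2)^(75.5/32.3) = 77.8 × (1/2)^2.3375 ≈ 15.393 mg.
Total = 3.9637 + 15.393 ≈ 19.357 mg.

19.4 mg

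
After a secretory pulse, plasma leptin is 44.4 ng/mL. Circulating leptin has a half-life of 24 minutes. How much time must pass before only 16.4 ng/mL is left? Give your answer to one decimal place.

34.5 minutes

Fraction remaining = 16.4/44.4 ≈ 0.36937.
n = log₂(44.4/16.4) = ln(2.7073)/ln 2 ≈ 1.4369 half-lives.
t = n × t½ = 1.4369 × 24 ≈ 34.485 minutes.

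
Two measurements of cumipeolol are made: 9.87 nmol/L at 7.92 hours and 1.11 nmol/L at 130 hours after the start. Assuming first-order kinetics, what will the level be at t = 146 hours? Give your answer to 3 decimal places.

0.834 nmol/L

Over Δt = 130 − 7.92 = 122.08 hours, the level fell by a factor of 9.87/1.11 ≈ 8.8919.
n = log₂(8.8919) ≈ 3.1525 half-lives, so t½ = 122.08/3.1525 ≈ 38.725 hours.
From t = 130 to t = 146: 1.11 × (1/2)^((146−130)/38.725) ≈ 0.83358 nmol/L.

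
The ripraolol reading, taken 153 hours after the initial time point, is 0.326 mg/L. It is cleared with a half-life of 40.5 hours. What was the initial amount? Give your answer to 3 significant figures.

4.47 mg/L

Number of half-lives elapsed: n = 153/40.5 ≈ 3.7778.
A₀ = A × 2^n = 0.326 × 2^3.7778 = 0.326 × 13.716 ≈ 4.4714 mg/L.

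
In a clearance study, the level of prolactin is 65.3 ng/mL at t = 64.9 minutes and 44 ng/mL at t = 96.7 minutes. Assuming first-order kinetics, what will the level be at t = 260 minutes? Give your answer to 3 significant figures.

Over Δt = 96.7 − 64.9 = 31.8 minutes, the level fell by a factor of 65.3/44 ≈ 1.4841.
n = log₂(1.4841) ≈ 0.56958 half-lives, so t½ = 31.8/0.56958 ≈ 55.831 minutes.
From t = 96.7 to t = 260: 44 × (1/2)^((260−96.7)/55.831) ≈ 5.7938 ng/mL.

5.79 ng/mL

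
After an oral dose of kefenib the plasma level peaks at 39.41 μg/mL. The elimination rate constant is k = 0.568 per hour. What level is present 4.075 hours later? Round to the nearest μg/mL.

4 μg/mL

t½ = ln 2 / k = 0.69315 / 0.568 ≈ 1.2203 hours.
Number of half-lives: n = 4.075/1.2203 ≈ 3.3393.
Remaining = 39.41 × (1/2)^3.3393 = 39.41 × 0.098806 ≈ 3.8939 μg/mL.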